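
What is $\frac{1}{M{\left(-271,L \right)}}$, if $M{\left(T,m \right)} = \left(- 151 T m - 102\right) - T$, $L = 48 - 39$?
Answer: $\frac{1}{368458} \approx 2.714 \cdot 10^{-6}$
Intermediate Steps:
$L = 9$ ($L = 48 - 39 = 9$)
$M{\left(T,m \right)} = -102 - T - 151 T m$ ($M{\left(T,m \right)} = \left(- 151 T m - 102\right) - T = \left(-102 - 151 T m\right) - T = -102 - T - 151 T m$)
$\frac{1}{M{\left(-271,L \right)}} = \frac{1}{-102 - -271 - \left(-40921\right) 9} = \frac{1}{-102 + 271 + 368289} = \frac{1}{368458}$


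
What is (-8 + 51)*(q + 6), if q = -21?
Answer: -645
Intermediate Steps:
(-8 + 51)*(q + 6) = (-8 + 51)*(-21 + 6) = 43*(-15) = -645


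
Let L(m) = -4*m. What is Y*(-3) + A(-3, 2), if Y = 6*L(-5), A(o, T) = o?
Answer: -363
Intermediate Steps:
Y = 120 (Y = 6*(-4*(-5)) = 6*20 = 120)
Y*(-3) + A(-3, 2) = 120*(-3) - 3 = -360 - 3 = -363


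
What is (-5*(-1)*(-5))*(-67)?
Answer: 1675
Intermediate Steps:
(-5*(-1)*(-5))*(-67) = (5*(-5))*(-67) = -25*(-67) = 1675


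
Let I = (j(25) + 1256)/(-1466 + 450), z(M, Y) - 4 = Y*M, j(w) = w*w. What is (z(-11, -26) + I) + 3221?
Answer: 3565295/1016 ≈ 3509.1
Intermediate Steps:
j(w) = w²
z(M, Y) = 4 + M*Y (z(M, Y) = 4 + Y*M = 4 + M*Y)
I = -1881/1016 (I = (25² + 1256)/(-1466 + 450) = (625 + 1256)/(-1016) = 1881*(-1/1016) = -1881/1016 ≈ -1.8514)
(z(-11, -26) + I) + 3221 = ((4 - 11*(-26)) - 1881/1016) + 3221 = ((4 + 286) - 1881/1016) + 3221 = (290 - 1881/1016) + 3221 = 292759/1016 + 3221 = 3565295/1016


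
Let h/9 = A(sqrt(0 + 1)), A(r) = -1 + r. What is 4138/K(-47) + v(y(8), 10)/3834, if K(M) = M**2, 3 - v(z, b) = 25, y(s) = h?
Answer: 7908247/4234653 ≈ 1.8675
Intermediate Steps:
h = 0 (h = 9*(-1 + sqrt(0 + 1)) = 9*(-1 + sqrt(1)) = 9*(-1 + 1) = 9*0 = 0)
y(s) = 0
v(z, b) = -22 (v(z, b) = 3 - 1*25 = 3 - 25 = -22)
4138/K(-47) + v(y(8), 10)/3834 = 4138/((-47)**2) - 22/3834 = 4138/2209 - 22*1/3834 = 4138*(1/2209) - 11/1917 = 4138/2209 - 11/1917 = 7908247/4234653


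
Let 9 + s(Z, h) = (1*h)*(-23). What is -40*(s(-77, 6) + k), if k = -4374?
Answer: 180840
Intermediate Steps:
s(Z, h) = -9 - 23*h (s(Z, h) = -9 + (1*h)*(-23) = -9 + h*(-23) = -9 - 23*h)
-40*(s(-77, 6) + k) = -40*((-9 - 23*6) - 4374) = -40*((-9 - 138) - 4374) = -40*(-147 - 4374) = -40*(-4521) = 180840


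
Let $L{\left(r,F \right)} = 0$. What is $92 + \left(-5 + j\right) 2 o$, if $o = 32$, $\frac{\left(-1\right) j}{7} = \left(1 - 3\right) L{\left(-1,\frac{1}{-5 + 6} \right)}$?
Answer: $-228$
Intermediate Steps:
$j = 0$ ($j = - 7 \left(1 - 3\right) 0 = - 7 \left(\left(-2\right) 0\right) = \left(-7\right) 0 = 0$)
$92 + \left(-5 + j\right) 2 o = 92 + \left(-5 + 0\right) 2 \cdot 32 = 92 + \left(-5\right) 2 \cdot 32 = 92 - 320 = -228$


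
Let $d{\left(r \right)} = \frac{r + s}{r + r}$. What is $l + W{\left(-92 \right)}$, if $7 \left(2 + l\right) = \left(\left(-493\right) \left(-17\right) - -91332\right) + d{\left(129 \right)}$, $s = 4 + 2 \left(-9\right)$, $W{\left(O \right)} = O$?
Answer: $\frac{25556305}{1806} \approx 14151.0$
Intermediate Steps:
$s = -14$ ($s = 4 - 18 = -14$)
$d{\left(r \right)} = \frac{-14 + r}{2 r}$ ($d{\left(r \right)} = \frac{r - 14}{r + r} = \frac{-14 + r}{2 r}$)
$l = \frac{25722457}{1806}$ ($l = -2 + \frac{\left(\left(-493\right) \left(-17\right) - -91332\right) + \frac{-14 + 129}{2 \cdot 129}}{7} = -2 + \frac{\left(8381 + 91332\right) + \frac{1}{2} \cdot \frac{1}{129} \cdot 115}{7} = -2 + \frac{99713 + \frac{115}{258}}{7} = -2 + \frac{1}{7} \cdot \frac{25726069}{258} = -2 + \frac{25726069}{1806} = \frac{25722457}{1806} \approx 14243.0$)
$l + W{\left(-92 \right)} = \frac{25722457}{1806} - 92 = \frac{25556305}{1806}$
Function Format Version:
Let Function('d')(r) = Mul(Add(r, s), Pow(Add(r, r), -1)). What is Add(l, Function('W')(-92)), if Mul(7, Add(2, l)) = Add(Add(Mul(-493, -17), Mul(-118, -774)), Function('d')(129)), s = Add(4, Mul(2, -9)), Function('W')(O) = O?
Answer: Rational(25556305, 1806) ≈ 14151.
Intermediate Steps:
s = -14 (s = Add(4, -18) = -14)
Function('d')(r) = Mul(Rational(1, 2), Pow(r, -1), Add(-14, r)) (Function('d')(r) = Mul(Add(r, -14), Pow(Add(r, r), -1)) = Mul(Add(-14, r), Pow(Mul(2, r), -1)) = Mul(Add(-14, r), Mul(Rational(1, 2), Pow(r, -1))) = Mul(Rational(1, 2), Pow(r, -1), Add(-14, r)))
l = Rational(25722457, 1806) (l = Add(-2, Mul(Rational(1, 7), Add(Add(Mul(-493, -17), Mul(-118, -774)), Mul(Rational(1, 2), Pow(129, -1), Add(-14, 129))))) = Add(-2, Mul(Rational(1, 7), Add(Add(8381, 91332), Mul(Rational(1, 2), Rational(1, 129), 115)))) = Add(-2, Mul(Rational(1, 7), Add(99713, Rational(115, 258)))) = Add(-2, Mul(Rational(1, 7), Rational(25726069, 258))) = Add(-2, Rational(25726069, 1806)) = Rational(25722457, 1806) ≈ 14243.)
Add(l, Function('W')(-92)) = Add(Rational(25722457, 1806), -92) = Rational(25556305, 1806)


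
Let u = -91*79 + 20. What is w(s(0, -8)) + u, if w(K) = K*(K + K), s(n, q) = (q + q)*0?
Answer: -7169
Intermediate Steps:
s(n, q) = 0 (s(n, q) = (2*q)*0 = 0)
w(K) = 2*K² (w(K) = K*(2*K) = 2*K²)
u = -7169 (u = -7189 + 20 = -7169)
w(s(0, -8)) + u = 2*0² - 7169 = 2*0 - 7169 = 0 - 7169 = -7169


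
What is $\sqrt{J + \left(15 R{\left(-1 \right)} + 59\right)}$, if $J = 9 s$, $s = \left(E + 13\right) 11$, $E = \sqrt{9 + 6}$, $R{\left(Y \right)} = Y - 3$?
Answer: $\sqrt{1286 + 99 \sqrt{15}} \approx 40.859$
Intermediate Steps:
$R{\left(Y \right)} = -3 + Y$
$E = \sqrt{15} \approx 3.873$
$s = 143 + 11 \sqrt{15}$ ($s = \left(\sqrt{15} + 13\right) 11 = \left(13 + \sqrt{15}\right) 11 = 143 + 11 \sqrt{15} \approx 185.6$)
$J = 1287 + 99 \sqrt{15}$ ($J = 9 \left(143 + 11 \sqrt{15}\right) = 1287 + 99 \sqrt{15} \approx 1670.4$)
$\sqrt{J + \left(15 R{\left(-1 \right)} + 59\right)} = \sqrt{\left(1287 + 99 \sqrt{15}\right) + \left(15 \left(-3 - 1\right) + 59\right)} = \sqrt{\left(1287 + 99 \sqrt{15}\right) + \left(15 \left(-4\right) + 59\right)} = \sqrt{\left(1287 + 99 \sqrt{15}\right) + \left(-60 + 59\right)} = \sqrt{\left(1287 + 99 \sqrt{15}\right) - 1} = \sqrt{1286 + 99 \sqrt{15}}$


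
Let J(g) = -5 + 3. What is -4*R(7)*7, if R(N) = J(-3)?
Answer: 56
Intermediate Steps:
J(g) = -2
R(N) = -2
-4*R(7)*7 = -4*(-2)*7 = 8*7 = 56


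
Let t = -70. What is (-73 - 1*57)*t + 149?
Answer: 9249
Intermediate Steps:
(-73 - 1*57)*t + 149 = (-73 - 1*57)*(-70) + 149 = (-73 - 57)*(-70) + 149 = -130*(-70) + 149 = 9100 + 149 = 9249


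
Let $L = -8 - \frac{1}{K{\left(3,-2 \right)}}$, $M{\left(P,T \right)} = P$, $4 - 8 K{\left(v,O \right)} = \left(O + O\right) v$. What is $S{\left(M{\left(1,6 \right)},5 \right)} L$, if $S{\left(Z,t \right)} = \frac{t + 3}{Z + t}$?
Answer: $- \frac{34}{3} \approx -11.333$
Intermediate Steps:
$K{\left(v,O \right)} = \frac{1}{2} - \frac{O v}{4}$ ($K{\left(v,O \right)} = \frac{1}{2} - \frac{\left(O + O\right) v}{8} = \frac{1}{2} - \frac{2 O v}{8} = \frac{1}{2} - \frac{O v}{4}$)
$S{\left(Z,t \right)} = \frac{3 + t}{Z + t}$
$L = - \frac{17}{2}$ ($L = -8 - \frac{1}{\frac{1}{2} - \left(- \frac{1}{2}\right) 3} = -8 - \frac{1}{\frac{1}{2} + \frac{3}{2}} = -8 - \frac{1}{2} = - \frac{17}{2} \approx -8.5$)
$S{\left(M{\left(1,6 \right)},5 \right)} L = \frac{3 + 5}{1 + 5} \left(- \frac{17}{2}\right) = \frac{1}{6} \cdot 8 \left(- \frac{17}{2}\right) = \frac{4}{3} \left(- \frac{17}{2}\right) = - \frac{34}{3}$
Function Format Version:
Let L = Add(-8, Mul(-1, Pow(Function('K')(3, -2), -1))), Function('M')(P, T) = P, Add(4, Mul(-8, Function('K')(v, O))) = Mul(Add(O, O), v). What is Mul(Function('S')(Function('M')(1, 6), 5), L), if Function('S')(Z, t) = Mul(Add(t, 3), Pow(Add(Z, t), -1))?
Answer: Rational(-34, 3) ≈ -11.333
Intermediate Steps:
Function('K')(v, O) = Add(Rational(1, 2), Mul(Rational(-1, 4), O, v)) (Function('K')(v, O) = Add(Rational(1, 2), Mul(Rational(-1, 8), Mul(Add(O, O), v))) = Add(Rational(1, 2), Mul(Rational(-1, 8), Mul(Mul(2, O), v))) = Add(Rational(1, 2), Mul(Rational(-1, 8), Mul(2, O, v))) = Add(Rational(1, 2), Mul(Rational(-1, 4), O, v)))
Function('S')(Z, t) = Mul(Pow(Add(Z, t), -1), Add(3, t)) (Function('S')(Z, t) = Mul(Add(3, t), Pow(Add(Z, t), -1)) = Mul(Pow(Add(Z, t), -1), Add(3, t)))
L = Rational(-17, 2) (L = Add(-8, Mul(-1, Pow(Add(Rational(1, 2), Mul(Rational(-1, 4), -2, 3)), -1))) = Add(-8, Mul(-1, Pow(Add(Rational(1, 2), Rational(3, 2)), -1))) = Add(-8, Mul(-1, Pow(2, -1))) = Add(-8, Mul(-1, Rational(1, 2))) = Add(-8, Rational(-1, 2)) = Rational(-17, 2) ≈ -8.5000)
Mul(Function('S')(Function('M')(1, 6), 5), L) = Mul(Mul(Pow(Add(1, 5), -1), Add(3, 5)), Rational(-17, 2)) = Mul(Mul(Pow(6, -1), 8), Rational(-17, 2)) = Mul(Mul(Rational(1, 6), 8), Rational(-17, 2)) = Mul(Rational(4, 3), Rational(-17, 2)) = Rational(-34, 3)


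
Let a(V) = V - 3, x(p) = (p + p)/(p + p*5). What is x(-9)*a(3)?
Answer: 0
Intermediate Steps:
x(p) = 1/3 (x(p) = (2*p)/(p + 5*p) = (2*p)/((6*p)) = (2*p)*(1/(6*p)) = 1/3)
a(V) = -3 + V
x(-9)*a(3) = (-3 + 3)/3 = (1/3)*0 = 0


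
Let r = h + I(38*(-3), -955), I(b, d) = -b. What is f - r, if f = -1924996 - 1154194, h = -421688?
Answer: -2657616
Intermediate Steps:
f = -3079190
r = -421574 (r = -421688 - 38*(-3) = -421688 - 1*(-114) = -421688 + 114 = -421574)
f - r = -3079190 - 1*(-421574) = -3079190 + 421574 = -2657616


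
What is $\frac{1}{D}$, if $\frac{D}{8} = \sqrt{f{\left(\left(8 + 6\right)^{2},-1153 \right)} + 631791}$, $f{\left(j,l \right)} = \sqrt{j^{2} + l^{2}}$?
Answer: $\frac{1}{8 \sqrt{631791 + 5 \sqrt{54713}}} \approx 0.00015712$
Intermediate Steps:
$D = 8 \sqrt{631791 + 5 \sqrt{54713}}$ ($D = 8 \sqrt{\sqrt{\left(\left(8 + 6\right)^{2}\right)^{2} + \left(-1153\right)^{2}} + 631791} = 8 \sqrt{\sqrt{\left(14^{2}\right)^{2} + 1329409} + 631791} = 8 \sqrt{\sqrt{196^{2} + 1329409} + 631791} = 8 \sqrt{\sqrt{38416 + 1329409} + 631791} = 8 \sqrt{\sqrt{1367825} + 631791} = 8 \sqrt{5 \sqrt{54713} + 631791} = 8 \sqrt{631791 + 5 \sqrt{54713}} \approx 6364.7$)
$\frac{1}{D} = \frac{1}{8 \sqrt{631791 + 5 \sqrt{54713}}}$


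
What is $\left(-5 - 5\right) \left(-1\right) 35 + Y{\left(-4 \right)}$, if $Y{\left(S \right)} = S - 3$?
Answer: $343$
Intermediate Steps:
$Y{\left(S \right)} = -3 + S$
$\left(-5 - 5\right) \left(-1\right) 35 + Y{\left(-4 \right)} = \left(-5 - 5\right) \left(-1\right) 35 - 7 = \left(-10\right) \left(-1\right) 35 - 7 = 10 \cdot 35 - 7 = 350 - 7 = 343$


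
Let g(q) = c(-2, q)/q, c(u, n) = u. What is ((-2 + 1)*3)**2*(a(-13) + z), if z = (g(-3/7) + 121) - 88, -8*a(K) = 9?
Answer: 2631/8 ≈ 328.88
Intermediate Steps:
g(q) = -2/q
a(K) = -9/8 (a(K) = -1/8*9 = -9/8)
z = 113/3 (z = (-2/((-3/7)) + 121) - 88 = (-2/((-3*1/7)) + 121) - 88 = (-2/(-3/7) + 121) - 88 = (-2*(-7/3) + 121) - 88 = (14/3 + 121) - 88 = 377/3 - 88 = 113/3 ≈ 37.667)
((-2 + 1)*3)**2*(a(-13) + z) = ((-2 + 1)*3)**2*(-9/8 + 113/3) = (-1*3)**2*(877/24) = (-3)**2*(877/24) = 9*(877/24) = 2631/8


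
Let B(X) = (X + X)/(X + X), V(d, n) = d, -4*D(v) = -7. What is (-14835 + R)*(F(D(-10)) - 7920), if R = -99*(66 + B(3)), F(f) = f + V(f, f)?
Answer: 169951422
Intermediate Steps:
D(v) = 7/4 (D(v) = -¼*(-7) = 7/4)
B(X) = 1 (B(X) = (2*X)/((2*X)) = (2*X)*(1/(2*X)) = 1)
F(f) = 2*f (F(f) = f + f = 2*f)
R = -6633 (R = -99*(66 + 1) = -99*67 = -6633)
(-14835 + R)*(F(D(-10)) - 7920) = (-14835 - 6633)*(2*(7/4) - 7920) = -21468*(7/2 - 7920) = -21468*(-15833/2) = 169951422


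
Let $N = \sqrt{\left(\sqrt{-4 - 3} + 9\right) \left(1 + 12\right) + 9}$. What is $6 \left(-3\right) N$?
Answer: $- 18 \sqrt{126 + 13 i \sqrt{7}} \approx -203.89 - 27.328 i$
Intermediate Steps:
$N = \sqrt{126 + 13 i \sqrt{7}}$ ($N = \sqrt{\left(\sqrt{-7} + 9\right) 13 + 9} = \sqrt{\left(i \sqrt{7} + 9\right) 13 + 9} = \sqrt{\left(9 + i \sqrt{7}\right) 13 + 9} = \sqrt{\left(117 + 13 i \sqrt{7}\right) + 9} = \sqrt{126 + 13 i \sqrt{7}} \approx 11.327 + 1.5182 i$)
$6 \left(-3\right) N = 6 \left(-3\right) \sqrt{126 + 13 i \sqrt{7}} = - 18 \sqrt{126 + 13 i \sqrt{7}}$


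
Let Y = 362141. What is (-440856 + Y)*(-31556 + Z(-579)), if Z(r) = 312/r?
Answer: 479406780580/193 ≈ 2.4840e+9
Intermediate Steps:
(-440856 + Y)*(-31556 + Z(-579)) = (-440856 + 362141)*(-31556 + 312/(-579)) = -78715*(-31556 + 312*(-1/579)) = -78715*(-31556 - 104/193) = -78715*(-6090412/193) = 479406780580/193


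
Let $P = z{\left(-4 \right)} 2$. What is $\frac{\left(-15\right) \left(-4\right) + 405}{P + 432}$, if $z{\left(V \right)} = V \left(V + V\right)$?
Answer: $\frac{15}{16} \approx 0.9375$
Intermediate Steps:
$z{\left(V \right)} = 2 V^{2}$ ($z{\left(V \right)} = V 2 V = 2 V^{2}$)
$P = 64$ ($P = 2 \left(-4\right)^{2} \cdot 2 = 2 \cdot 16 \cdot 2 = 32 \cdot 2 = 64$)
$\frac{\left(-15\right) \left(-4\right) + 405}{P + 432} = \frac{\left(-15\right) \left(-4\right) + 405}{64 + 432} = \frac{60 + 405}{496} = 465 \cdot \frac{1}{496} = \frac{15}{16}$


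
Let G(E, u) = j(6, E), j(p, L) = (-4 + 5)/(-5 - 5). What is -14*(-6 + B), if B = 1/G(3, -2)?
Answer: 224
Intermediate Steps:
j(p, L) = -⅒ (j(p, L) = 1/(-10) = 1*(-⅒) = -⅒)
G(E, u) = -⅒
B = -10 (B = 1/(-⅒) = -10)
-14*(-6 + B) = -14*(-6 - 10) = -14*(-16) = 224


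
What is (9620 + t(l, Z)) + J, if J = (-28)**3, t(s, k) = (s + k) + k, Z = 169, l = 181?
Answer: -11813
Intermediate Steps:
t(s, k) = s + 2*k (t(s, k) = (k + s) + k = s + 2*k)
J = -21952
(9620 + t(l, Z)) + J = (9620 + (181 + 2*169)) - 21952 = (9620 + (181 + 338)) - 21952 = (9620 + 519) - 21952 = 10139 - 21952 = -11813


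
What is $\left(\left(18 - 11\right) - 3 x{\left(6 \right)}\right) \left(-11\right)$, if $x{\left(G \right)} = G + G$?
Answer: $319$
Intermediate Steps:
$x{\left(G \right)} = 2 G$
$\left(\left(18 - 11\right) - 3 x{\left(6 \right)}\right) \left(-11\right) = \left(\left(18 - 11\right) - 3 \cdot 2 \cdot 6\right) \left(-11\right) = \left(7 - 36\right) \left(-11\right) = \left(-29\right) \left(-11\right) = 319$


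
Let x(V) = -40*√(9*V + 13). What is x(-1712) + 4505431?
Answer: 4505431 - 40*I*√15395 ≈ 4.5054e+6 - 4963.1*I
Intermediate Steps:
x(V) = -40*√(13 + 9*V)
x(-1712) + 4505431 = -40*√(13 + 9*(-1712)) + 4505431 = -40*√(13 - 15408) + 4505431 = -40*I*√15395 + 4505431 = 4505431 - 40*I*√15395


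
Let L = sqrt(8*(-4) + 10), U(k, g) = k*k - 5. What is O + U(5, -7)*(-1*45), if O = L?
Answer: -900 + I*sqrt(22) ≈ -900.0 + 4.6904*I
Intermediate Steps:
U(k, g) = -5 + k**2 (U(k, g) = k**2 - 5 = -5 + k**2)
L = I*sqrt(22) (L = sqrt(-32 + 10) = sqrt(-22) = I*sqrt(22) ≈ 4.6904*I)
O = I*sqrt(22) ≈ 4.6904*I
O + U(5, -7)*(-1*45) = I*sqrt(22) + (-5 + 5**2)*(-1*45) = I*sqrt(22) + (-5 + 25)*(-45) = I*sqrt(22) + 20*(-45) = I*sqrt(22) - 900 = -900 + I*sqrt(22)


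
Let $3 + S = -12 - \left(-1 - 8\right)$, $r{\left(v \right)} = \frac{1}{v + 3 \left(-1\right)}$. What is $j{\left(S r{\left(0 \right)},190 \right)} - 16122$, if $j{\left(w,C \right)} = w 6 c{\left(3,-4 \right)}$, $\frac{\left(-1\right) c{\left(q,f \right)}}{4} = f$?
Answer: $-15930$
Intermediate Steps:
$c{\left(q,f \right)} = - 4 f$
$r{\left(v \right)} = \frac{1}{-3 + v}$ ($r{\left(v \right)} = \frac{1}{v - 3} = \frac{1}{-3 + v}$)
$S = -6$ ($S = -3 - \left(8 - 5\right) = -3 - 3 = -6$)
$j{\left(w,C \right)} = 96 w$ ($j{\left(w,C \right)} = w 6 \left(\left(-4\right) \left(-4\right)\right) = 6 w 16 = 96 w$)
$j{\left(S r{\left(0 \right)},190 \right)} - 16122 = 96 \left(- \frac{6}{-3 + 0}\right) - 16122 = 96 \left(- \frac{6}{-3}\right) - 16122 = 96 \left(\left(-6\right) \left(- \frac{1}{3}\right)\right) - 16122 = 96 \cdot 2 - 16122 = 192 - 16122 = -15930$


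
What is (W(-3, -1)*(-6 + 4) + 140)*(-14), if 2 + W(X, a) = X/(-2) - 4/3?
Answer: -6034/3 ≈ -2011.3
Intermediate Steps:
W(X, a) = -10/3 - X/2 (W(X, a) = -2 + (X/(-2) - 4/3) = -2 + (X*(-1/2) - 4*1/3) = -2 + (-X/2 - 4/3) = -2 + (-4/3 - X/2) = -10/3 - X/2)
(W(-3, -1)*(-6 + 4) + 140)*(-14) = ((-10/3 - 1/2*(-3))*(-6 + 4) + 140)*(-14) = ((-10/3 + 3/2)*(-2) + 140)*(-14) = (-11/6*(-2) + 140)*(-14) = (11/3 + 140)*(-14) = (431/3)*(-14) = -6034/3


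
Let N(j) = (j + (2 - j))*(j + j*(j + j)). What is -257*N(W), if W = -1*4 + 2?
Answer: -3084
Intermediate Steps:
W = -2 (W = -4 + 2 = -2)
N(j) = 2*j + 4*j² (N(j) = 2*(j + j*(2*j)) = 2*(j + 2*j²) = 2*j + 4*j²)
-257*N(W) = -514*(-2)*(1 + 2*(-2)) = -514*(-2)*(1 - 4) = -514*(-2)*(-3) = -257*12 = -3084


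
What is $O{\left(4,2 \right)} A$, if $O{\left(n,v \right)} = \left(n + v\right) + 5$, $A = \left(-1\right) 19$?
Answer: $-209$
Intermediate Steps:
$A = -19$
$O{\left(n,v \right)} = 5 + n + v$
$O{\left(4,2 \right)} A = \left(5 + 4 + 2\right) \left(-19\right) = 11 \left(-19\right) = -209$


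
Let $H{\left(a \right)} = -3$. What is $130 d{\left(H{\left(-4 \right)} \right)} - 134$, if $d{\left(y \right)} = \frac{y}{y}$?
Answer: $-4$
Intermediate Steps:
$d{\left(y \right)} = 1$
$130 d{\left(H{\left(-4 \right)} \right)} - 134 = 130 \cdot 1 - 134 = 130 - 134 = -4$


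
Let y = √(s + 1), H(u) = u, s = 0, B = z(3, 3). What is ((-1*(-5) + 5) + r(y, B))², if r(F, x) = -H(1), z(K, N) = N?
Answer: 81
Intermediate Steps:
B = 3
y = 1 (y = √(0 + 1) = √1 = 1)
r(F, x) = -1 (r(F, x) = -1*1 = -1)
((-1*(-5) + 5) + r(y, B))² = ((-1*(-5) + 5) - 1)² = ((5 + 5) - 1)² = (10 - 1)² = 9² = 81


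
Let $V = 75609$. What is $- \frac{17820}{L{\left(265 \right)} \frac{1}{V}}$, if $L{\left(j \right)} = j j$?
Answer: $- \frac{269470476}{14045} \approx -19186.0$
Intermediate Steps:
$L{\left(j \right)} = j^{2}$
$- \frac{17820}{L{\left(265 \right)} \frac{1}{V}} = - \frac{17820}{265^{2} \cdot \frac{1}{75609}} = - \frac{17820}{70225 \cdot \frac{1}{75609}} = - \frac{17820}{\frac{70225}{75609}} = - \frac{17820 \cdot 75609}{70225} = \left(-1\right) \frac{269470476}{14045} = - \frac{269470476}{14045}$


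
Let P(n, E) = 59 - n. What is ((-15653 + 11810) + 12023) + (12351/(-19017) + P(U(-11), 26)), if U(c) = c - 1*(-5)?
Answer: 52260938/6339 ≈ 8244.3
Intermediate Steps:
U(c) = 5 + c (U(c) = c + 5 = 5 + c)
((-15653 + 11810) + 12023) + (12351/(-19017) + P(U(-11), 26)) = ((-15653 + 11810) + 12023) + (12351/(-19017) + (59 - (5 - 11))) = (-3843 + 12023) + (12351*(-1/19017) + (59 - 1*(-6))) = 8180 + (-4117/6339 + (59 + 6)) = 8180 + (-4117/6339 + 65) = 8180 + 407918/6339 = 52260938/6339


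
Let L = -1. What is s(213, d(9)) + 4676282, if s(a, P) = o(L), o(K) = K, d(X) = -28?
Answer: 4676281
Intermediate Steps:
s(a, P) = -1
s(213, d(9)) + 4676282 = -1 + 4676282 = 4676281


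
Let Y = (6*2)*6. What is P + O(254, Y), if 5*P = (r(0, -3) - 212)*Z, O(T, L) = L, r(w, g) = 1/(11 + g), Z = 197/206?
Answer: 51873/1648 ≈ 31.476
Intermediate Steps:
Z = 197/206 (Z = 197*(1/206) = 197/206 ≈ 0.95631)
Y = 72 (Y = 12*6 = 72)
P = -66783/1648 (P = ((1/(11 - 3) - 212)*(197/206))/5 = ((1/8 - 212)*(197/206))/5 = ((⅛ - 212)*(197/206))/5 = (-1695/8*197/206)/5 = (⅕)*(-333915/1648) = -66783/1648 ≈ -40.524)
P + O(254, Y) = -66783/1648 + 72 = 51873/1648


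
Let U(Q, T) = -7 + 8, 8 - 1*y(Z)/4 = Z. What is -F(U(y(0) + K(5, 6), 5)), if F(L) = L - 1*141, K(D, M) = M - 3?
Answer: 140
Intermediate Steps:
y(Z) = 32 - 4*Z
K(D, M) = -3 + M
U(Q, T) = 1
F(L) = -141 + L (F(L) = L - 141 = -141 + L)
-F(U(y(0) + K(5, 6), 5)) = -(-141 + 1) = -1*(-140) = 140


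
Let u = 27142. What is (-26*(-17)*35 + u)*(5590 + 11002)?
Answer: 707018304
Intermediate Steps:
(-26*(-17)*35 + u)*(5590 + 11002) = (-26*(-17)*35 + 27142)*(5590 + 11002) = (442*35 + 27142)*16592 = (15470 + 27142)*16592 = 42612*16592 = 707018304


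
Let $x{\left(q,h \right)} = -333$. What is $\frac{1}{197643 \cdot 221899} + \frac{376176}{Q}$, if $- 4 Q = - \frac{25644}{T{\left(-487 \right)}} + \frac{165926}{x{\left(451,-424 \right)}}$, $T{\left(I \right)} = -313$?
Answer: $\frac{3439112900957173476349}{951591036436080501} \approx 3614.1$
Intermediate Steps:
$Q = \frac{21697693}{208458}$ ($Q = - \frac{- \frac{25644}{-313} + \frac{165926}{-333}}{4} = - \frac{\left(-25644\right) \left(- \frac{1}{313}\right) + 165926 \left(- \frac{1}{333}\right)}{4} = - \frac{\frac{25644}{313} - \frac{165926}{333}}{4} = \left(- \frac{1}{4}\right) \left(- \frac{43395386}{104229}\right) = \frac{21697693}{208458} \approx 104.09$)
$\frac{1}{197643 \cdot 221899} + \frac{376176}{Q} = \frac{1}{197643 \cdot 221899} + \frac{376176}{\frac{21697693}{208458}} = \frac{1}{197643} \cdot \frac{1}{221899} + 376176 \cdot \frac{208458}{21697693} = \frac{1}{43856784057} + \frac{78416896608}{21697693} = \frac{3439112900957173476349}{951591036436080501}$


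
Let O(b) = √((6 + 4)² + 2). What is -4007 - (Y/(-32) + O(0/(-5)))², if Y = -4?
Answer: -262977/64 - √102/4 ≈ -4111.5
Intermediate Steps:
O(b) = √102 (O(b) = √(10² + 2) = √(100 + 2) = √102)
-4007 - (Y/(-32) + O(0/(-5)))² = -4007 - (-4/(-32) + √102)² = -4007 - (-4*(-1/32) + √102)² = -4007 - (⅛ + √102)²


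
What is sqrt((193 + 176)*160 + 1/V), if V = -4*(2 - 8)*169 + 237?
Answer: sqrt(13433312213)/477 ≈ 242.98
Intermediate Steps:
V = 4293 (V = -4*(-6)*169 + 237 = 24*169 + 237 = 4056 + 237 = 4293)
sqrt((193 + 176)*160 + 1/V) = sqrt((193 + 176)*160 + 1/4293) = sqrt(369*160 + 1/4293) = sqrt(59040 + 1/4293) = sqrt(253458721/4293) = sqrt(13433312213)/477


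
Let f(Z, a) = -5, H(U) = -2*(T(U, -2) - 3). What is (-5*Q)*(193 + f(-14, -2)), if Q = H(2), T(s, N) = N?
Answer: -9400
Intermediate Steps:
H(U) = 10 (H(U) = -2*(-2 - 3) = -2*(-5) = 10)
Q = 10
(-5*Q)*(193 + f(-14, -2)) = (-5*10)*(193 - 5) = -50*188 = -9400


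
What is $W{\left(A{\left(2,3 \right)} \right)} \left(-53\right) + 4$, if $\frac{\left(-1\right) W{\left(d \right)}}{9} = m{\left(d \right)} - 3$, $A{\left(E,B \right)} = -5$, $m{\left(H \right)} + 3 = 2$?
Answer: $-1904$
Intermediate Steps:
$m{\left(H \right)} = -1$ ($m{\left(H \right)} = -3 + 2 = -1$)
$W{\left(d \right)} = 36$ ($W{\left(d \right)} = - 9 \left(-1 - 3\right) = \left(-9\right) \left(-4\right) = 36$)
$W{\left(A{\left(2,3 \right)} \right)} \left(-53\right) + 4 = 36 \left(-53\right) + 4 = -1908 + 4 = -1904$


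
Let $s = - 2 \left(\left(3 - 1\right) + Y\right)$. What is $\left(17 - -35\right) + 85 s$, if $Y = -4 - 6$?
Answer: $1412$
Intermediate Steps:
$Y = -10$ ($Y = -4 - 6 = -10$)
$s = 16$ ($s = - 2 \left(\left(3 - 1\right) - 10\right) = - 2 \left(2 - 10\right) = \left(-2\right) \left(-8\right) = 16$)
$\left(17 - -35\right) + 85 s = \left(17 - -35\right) + 85 \cdot 16 = \left(17 + 35\right) + 1360 = 52 + 1360 = 1412$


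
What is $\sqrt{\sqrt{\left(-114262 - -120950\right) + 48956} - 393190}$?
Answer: $\sqrt{-393190 + 2 \sqrt{13911}} \approx 626.86 i$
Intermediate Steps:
$\sqrt{\sqrt{\left(-114262 - -120950\right) + 48956} - 393190} = \sqrt{\sqrt{\left(-114262 + 120950\right) + 48956} - 393190} = \sqrt{\sqrt{6688 + 48956} - 393190} = \sqrt{\sqrt{55644} - 393190} = \sqrt{2 \sqrt{13911} - 393190} = \sqrt{-393190 + 2 \sqrt{13911}}$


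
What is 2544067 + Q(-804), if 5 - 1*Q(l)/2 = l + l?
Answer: 2547293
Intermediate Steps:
Q(l) = 10 - 4*l (Q(l) = 10 - 2*(l + l) = 10 - 4*l)
2544067 + Q(-804) = 2544067 + (10 - 4*(-804)) = 2544067 + (10 + 3216) = 2544067 + 3226 = 2547293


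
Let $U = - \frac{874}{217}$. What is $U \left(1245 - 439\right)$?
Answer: $- \frac{22724}{7} \approx -3246.3$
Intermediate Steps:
$U = - \frac{874}{217}$ ($U = \left(-874\right) \frac{1}{217} = - \frac{874}{217} \approx -4.0276$)
$U \left(1245 - 439\right) = - \frac{874 \left(1245 - 439\right)}{217} = \left(- \frac{874}{217}\right) 806 = - \frac{22724}{7}$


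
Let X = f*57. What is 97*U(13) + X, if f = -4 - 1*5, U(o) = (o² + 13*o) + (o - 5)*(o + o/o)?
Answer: 43137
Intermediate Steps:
U(o) = o² + 13*o + (1 + o)*(-5 + o) (U(o) = (o² + 13*o) + (-5 + o)*(o + 1) = (o² + 13*o) + (-5 + o)*(1 + o) = (o² + 13*o) + (1 + o)*(-5 + o) = o² + 13*o + (1 + o)*(-5 + o))
f = -9 (f = -4 - 5 = -9)
X = -513 (X = -9*57 = -513)
97*U(13) + X = 97*(-5 + 2*13² + 9*13) - 513 = 97*(-5 + 2*169 + 117) - 513 = 97*(-5 + 338 + 117) - 513 = 97*450 - 513 = 43650 - 513 = 43137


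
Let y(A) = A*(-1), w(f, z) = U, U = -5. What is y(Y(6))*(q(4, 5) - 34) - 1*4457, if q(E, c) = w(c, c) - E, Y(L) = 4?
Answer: -4285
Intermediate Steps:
w(f, z) = -5
q(E, c) = -5 - E
y(A) = -A
y(Y(6))*(q(4, 5) - 34) - 1*4457 = (-1*4)*((-5 - 1*4) - 34) - 1*4457 = -4*((-5 - 4) - 34) - 4457 = -4*(-9 - 34) - 4457 = -4*(-43) - 4457 = 172 - 4457 = -4285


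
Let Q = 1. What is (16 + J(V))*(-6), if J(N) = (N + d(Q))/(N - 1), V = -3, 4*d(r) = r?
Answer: -801/8 ≈ -100.13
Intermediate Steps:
d(r) = r/4
J(N) = (¼ + N)/(-1 + N) (J(N) = (N + (¼)*1)/(N - 1) = (N + ¼)/(-1 + N) = (¼ + N)/(-1 + N))
(16 + J(V))*(-6) = (16 + (¼ - 3)/(-1 - 3))*(-6) = (16 - 11/4/(-4))*(-6) = (16 - ¼*(-11/4))*(-6) = (16 + 11/16)*(-6) = (267/16)*(-6) = -801/8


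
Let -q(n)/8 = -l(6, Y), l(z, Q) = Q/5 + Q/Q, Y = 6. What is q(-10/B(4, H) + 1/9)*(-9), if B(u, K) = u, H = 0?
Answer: -792/5 ≈ -158.40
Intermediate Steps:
l(z, Q) = 1 + Q/5 (l(z, Q) = Q*(⅕) + 1 = Q/5 + 1 = 1 + Q/5)
q(n) = 88/5 (q(n) = -(-8)*(1 + (⅕)*6) = -(-8)*(1 + 6/5) = -(-8)*11/5 = -8*(-11/5) = 88/5)
q(-10/B(4, H) + 1/9)*(-9) = (88/5)*(-9) = -792/5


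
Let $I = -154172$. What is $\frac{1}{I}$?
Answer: $- \frac{1}{154172} \approx -6.4863 \cdot 10^{-6}$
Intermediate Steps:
$\frac{1}{I} = \frac{1}{-154172} = - \frac{1}{154172}$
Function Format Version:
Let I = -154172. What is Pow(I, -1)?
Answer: Rational(-1, 154172) ≈ -6.4863e-6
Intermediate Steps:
Pow(I, -1) = Pow(-154172, -1) = Rational(-1, 154172)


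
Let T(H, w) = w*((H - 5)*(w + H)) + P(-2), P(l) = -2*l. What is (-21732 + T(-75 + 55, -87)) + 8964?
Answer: -245489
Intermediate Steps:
T(H, w) = 4 + w*(-5 + H)*(H + w) (T(H, w) = w*((H - 5)*(w + H)) - 2*(-2) = w*((-5 + H)*(H + w)) + 4 = w*(-5 + H)*(H + w) + 4 = 4 + w*(-5 + H)*(H + w))
(-21732 + T(-75 + 55, -87)) + 8964 = (-21732 + (4 - 5*(-87)² + (-75 + 55)*(-87)² - 87*(-75 + 55)² - 5*(-75 + 55)*(-87))) + 8964 = (-21732 + (4 - 5*7569 - 20*7569 - 87*(-20)² - 5*(-20)*(-87))) + 8964 = (-21732 + (4 - 37845 - 151380 - 87*400 - 8700)) + 8964 = (-21732 + (4 - 37845 - 151380 - 34800 - 8700)) + 8964 = (-21732 - 232721) + 8964 = -254453 + 8964 = -245489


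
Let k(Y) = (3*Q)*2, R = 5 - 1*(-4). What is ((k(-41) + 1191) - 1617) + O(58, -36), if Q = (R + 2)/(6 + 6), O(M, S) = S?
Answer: -913/2 ≈ -456.50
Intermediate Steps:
R = 9 (R = 5 + 4 = 9)
Q = 11/12 (Q = (9 + 2)/(6 + 6) = 11/12 ≈ 0.91667)
k(Y) = 11/2 (k(Y) = (3*(11/12))*2 = (11/4)*2 = 11/2)
((k(-41) + 1191) - 1617) + O(58, -36) = ((11/2 + 1191) - 1617) - 36 = (2393/2 - 1617) - 36 = -841/2 - 36 = -913/2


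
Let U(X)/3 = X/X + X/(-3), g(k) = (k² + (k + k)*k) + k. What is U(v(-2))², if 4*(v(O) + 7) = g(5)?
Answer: 100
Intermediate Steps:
g(k) = k + 3*k² (g(k) = (k² + (2*k)*k) + k = (k² + 2*k²) + k = 3*k² + k = k + 3*k²)
v(O) = 13 (v(O) = -7 + (5*(1 + 3*5))/4 = -7 + (5*(1 + 15))/4 = -7 + (5*16)/4 = -7 + (¼)*80 = -7 + 20 = 13)
U(X) = 3 - X (U(X) = 3*(X/X + X/(-3)) = 3*(1 + X*(-⅓)) = 3*(1 - X/3) = 3 - X)
U(v(-2))² = (3 - 1*13)² = (3 - 13)² = (-10)² = 100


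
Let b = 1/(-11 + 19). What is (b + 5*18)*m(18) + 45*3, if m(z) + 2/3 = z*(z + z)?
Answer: 701711/12 ≈ 58476.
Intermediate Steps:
m(z) = -2/3 + 2*z**2 (m(z) = -2/3 + z*(z + z) = -2/3 + z*(2*z) = -2/3 + 2*z**2)
b = 1/8 ≈ 0.12500
(b + 5*18)*m(18) + 45*3 = (1/8 + 5*18)*(-2/3 + 2*18**2) + 45*3 = (1/8 + 90)*(-2/3 + 2*324) + 135 = 721*(-2/3 + 648)/8 + 135 = (721/8)*(1942/3) + 135 = 700091/12 + 135 = 701711/12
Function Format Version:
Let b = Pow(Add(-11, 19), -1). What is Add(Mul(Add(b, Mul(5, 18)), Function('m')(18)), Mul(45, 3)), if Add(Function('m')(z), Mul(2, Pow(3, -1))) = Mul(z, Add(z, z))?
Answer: Rational(701711, 12) ≈ 58476.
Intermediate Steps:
Function('m')(z) = Add(Rational(-2, 3), Mul(2, Pow(z, 2))) (Function('m')(z) = Add(Rational(-2, 3), Mul(z, Add(z, z))) = Add(Rational(-2, 3), Mul(z, Mul(2, z))) = Add(Rational(-2, 3), Mul(2, Pow(z, 2))))
b = Rational(1, 8) (b = Pow(8, -1) = Rational(1, 8) ≈ 0.12500)
Add(Mul(Add(b, Mul(5, 18)), Function('m')(18)), Mul(45, 3)) = Add(Mul(Add(Rational(1, 8), Mul(5, 18)), Add(Rational(-2, 3), Mul(2, Pow(18, 2)))), Mul(45, 3)) = Add(Mul(Add(Rational(1, 8), 90), Add(Rational(-2, 3), Mul(2, 324))), 135) = Add(Mul(Rational(721, 8), Add(Rational(-2, 3), 648)), 135) = Add(Mul(Rational(721, 8), Rational(1942, 3)), 135) = Add(Rational(700091, 12), 135) = Rational(701711, 12)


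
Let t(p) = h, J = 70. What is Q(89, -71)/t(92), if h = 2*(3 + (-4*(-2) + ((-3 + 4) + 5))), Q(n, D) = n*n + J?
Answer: 7991/34 ≈ 235.03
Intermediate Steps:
Q(n, D) = 70 + n² (Q(n, D) = n*n + 70 = n² + 70 = 70 + n²)
h = 34 (h = 2*(3 + (8 + (1 + 5))) = 2*(3 + (8 + 6)) = 2*(3 + 14) = 2*17 = 34)
t(p) = 34
Q(89, -71)/t(92) = (70 + 89²)/34 = (70 + 7921)*(1/34) = 7991*(1/34) = 7991/34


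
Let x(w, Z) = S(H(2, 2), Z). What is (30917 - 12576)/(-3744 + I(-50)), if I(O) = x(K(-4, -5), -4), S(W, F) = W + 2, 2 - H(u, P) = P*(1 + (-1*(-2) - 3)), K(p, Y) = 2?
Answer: -18341/3740 ≈ -4.9040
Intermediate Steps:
H(u, P) = 2 (H(u, P) = 2 - P*(1 + (-1*(-2) - 3)) = 2 - P*(1 + (2 - 3)) = 2 - P*(1 - 1) = 2 - P*0 = 2 - 1*0 = 2 + 0 = 2)
S(W, F) = 2 + W
x(w, Z) = 4 (x(w, Z) = 2 + 2 = 4)
I(O) = 4
(30917 - 12576)/(-3744 + I(-50)) = (30917 - 12576)/(-3744 + 4) = 18341/(-3740) = 18341*(-1/3740) = -18341/3740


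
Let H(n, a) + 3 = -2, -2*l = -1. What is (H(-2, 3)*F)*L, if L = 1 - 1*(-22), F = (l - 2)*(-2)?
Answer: -345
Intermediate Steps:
l = 1/2 (l = -1/2*(-1) = 1/2 ≈ 0.50000)
H(n, a) = -5 (H(n, a) = -3 - 2 = -5)
F = 3 (F = (1/2 - 2)*(-2) = -3/2*(-2) = 3)
L = 23 (L = 1 + 22 = 23)
(H(-2, 3)*F)*L = -5*3*23 = -15*23 = -345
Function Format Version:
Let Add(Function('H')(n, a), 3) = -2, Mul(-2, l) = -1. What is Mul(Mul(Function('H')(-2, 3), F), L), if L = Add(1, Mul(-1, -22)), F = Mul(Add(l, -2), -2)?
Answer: -345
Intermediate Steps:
l = Rational(1, 2) (l = Mul(Rational(-1, 2), -1) = Rational(1, 2) ≈ 0.50000)
Function('H')(n, a) = -5 (Function('H')(n, a) = Add(-3, -2) = -5)
F = 3 (F = Mul(Add(Rational(1, 2), -2), -2) = Mul(Rational(-3, 2), -2) = 3)
L = 23 (L = Add(1, 22) = 23)
Mul(Mul(Function('H')(-2, 3), F), L) = Mul(Mul(-5, 3), 23) = Mul(-15, 23) = -345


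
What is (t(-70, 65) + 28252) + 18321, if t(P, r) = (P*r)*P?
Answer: 365073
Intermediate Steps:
t(P, r) = r*P²
(t(-70, 65) + 28252) + 18321 = (65*(-70)² + 28252) + 18321 = (65*4900 + 28252) + 18321 = (318500 + 28252) + 18321 = 346752 + 18321 = 365073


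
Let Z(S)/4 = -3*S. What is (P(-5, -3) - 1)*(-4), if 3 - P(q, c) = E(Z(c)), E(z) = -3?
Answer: -20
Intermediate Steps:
Z(S) = -12*S (Z(S) = 4*(-3*S) = -12*S)
P(q, c) = 6 (P(q, c) = 3 - 1*(-3) = 3 + 3 = 6)
(P(-5, -3) - 1)*(-4) = (6 - 1)*(-4) = 5*(-4) = -20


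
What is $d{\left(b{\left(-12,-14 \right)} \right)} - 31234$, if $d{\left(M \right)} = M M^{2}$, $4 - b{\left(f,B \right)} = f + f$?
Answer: $-9282$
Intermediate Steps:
$b{\left(f,B \right)} = 4 - 2 f$ ($b{\left(f,B \right)} = 4 - \left(f + f\right) = 4 - 2 f$)
$d{\left(M \right)} = M^{3}$
$d{\left(b{\left(-12,-14 \right)} \right)} - 31234 = \left(4 - -24\right)^{3} - 31234 = \left(4 + 24\right)^{3} - 31234 = 28^{3} - 31234 = 21952 - 31234 = -9282$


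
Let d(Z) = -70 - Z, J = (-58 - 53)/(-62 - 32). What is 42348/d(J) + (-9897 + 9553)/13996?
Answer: -13929086714/23411809 ≈ -594.96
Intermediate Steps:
J = 111/94 (J = -111/(-94) = -111*(-1/94) = 111/94 ≈ 1.1809)
42348/d(J) + (-9897 + 9553)/13996 = 42348/(-70 - 1*111/94) + (-9897 + 9553)/13996 = 42348/(-70 - 111/94) - 344*1/13996 = 42348/(-6691/94) - 86/3499 = 42348*(-94/6691) - 86/3499 = -3980712/6691 - 86/3499 = -13929086714/23411809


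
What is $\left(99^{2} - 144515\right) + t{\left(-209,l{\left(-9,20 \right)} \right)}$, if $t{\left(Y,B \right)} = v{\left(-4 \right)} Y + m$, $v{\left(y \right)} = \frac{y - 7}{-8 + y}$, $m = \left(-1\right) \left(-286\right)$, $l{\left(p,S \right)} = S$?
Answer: $- \frac{1615435}{12} \approx -1.3462 \cdot 10^{5}$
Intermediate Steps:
$m = 286$
$v{\left(y \right)} = \frac{-7 + y}{-8 + y}$
$t{\left(Y,B \right)} = 286 + \frac{11 Y}{12}$ ($t{\left(Y,B \right)} = \frac{-7 - 4}{-8 - 4} Y + 286 = \frac{1}{-12} \left(-11\right) Y + 286 = \left(- \frac{1}{12}\right) \left(-11\right) Y + 286 = \frac{11 Y}{12} + 286 = 286 + \frac{11 Y}{12}$)
$\left(99^{2} - 144515\right) + t{\left(-209,l{\left(-9,20 \right)} \right)} = \left(99^{2} - 144515\right) + \left(286 + \frac{11}{12} \left(-209\right)\right) = \left(9801 - 144515\right) + \left(286 - \frac{2299}{12}\right) = -134714 + \frac{1133}{12} = - \frac{1615435}{12}$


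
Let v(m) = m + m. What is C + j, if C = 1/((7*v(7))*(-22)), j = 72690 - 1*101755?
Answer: -62664141/2156 ≈ -29065.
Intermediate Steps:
v(m) = 2*m
j = -29065 (j = 72690 - 101755 = -29065)
C = -1/2156 (C = 1/((7*(2*7))*(-22)) = 1/((7*14)*(-22)) = 1/(98*(-22)) = 1/(-2156) = -1/2156 ≈ -0.00046382)
C + j = -1/2156 - 29065 = -62664141/2156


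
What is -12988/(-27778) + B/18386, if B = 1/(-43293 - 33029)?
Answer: 536043902727/1146460390564 ≈ 0.46756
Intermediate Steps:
B = -1/76322 (B = 1/(-76322) = -1/76322 ≈ -1.3102e-5)
-12988/(-27778) + B/18386 = -12988/(-27778) - 1/76322/18386 = -12988*(-1/27778) - 1/76322*1/18386 = 382/817 - 1/1403256292 = 536043902727/1146460390564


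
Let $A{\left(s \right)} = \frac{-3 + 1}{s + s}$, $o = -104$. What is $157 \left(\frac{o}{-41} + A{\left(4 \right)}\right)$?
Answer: $\frac{58875}{164} \approx 358.99$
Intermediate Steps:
$A{\left(s \right)} = - \frac{1}{s}$ ($A{\left(s \right)} = - \frac{2}{2 s} = - 2 \frac{1}{2 s} = - \frac{1}{s}$)
$157 \left(\frac{o}{-41} + A{\left(4 \right)}\right) = 157 \left(- \frac{104}{-41} - \frac{1}{4}\right) = 157 \left(\left(-104\right) \left(- \frac{1}{41}\right) - \frac{1}{4}\right) = 157 \left(\frac{104}{41} - \frac{1}{4}\right) = 157 \cdot \frac{375}{164} = \frac{58875}{164}$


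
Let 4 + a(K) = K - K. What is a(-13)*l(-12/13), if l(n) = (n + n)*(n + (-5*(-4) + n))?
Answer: 22656/169 ≈ 134.06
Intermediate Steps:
a(K) = -4 (a(K) = -4 + (K - K) = -4 + 0 = -4)
l(n) = 2*n*(20 + 2*n) (l(n) = (2*n)*(n + (20 + n)) = (2*n)*(20 + 2*n) = 2*n*(20 + 2*n))
a(-13)*l(-12/13) = -16*(-12/13)*(10 - 12/13) = -16*(-12*1/13)*(10 - 12*1/13) = -16*(-12)*(10 - 12/13)/13 = -16*(-12)*118/(13*13) = -4*(-5664/169) = 22656/169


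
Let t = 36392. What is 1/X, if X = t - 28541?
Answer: 1/7851 ≈ 0.00012737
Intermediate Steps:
X = 7851 (X = 36392 - 28541 = 7851)
1/X = 1/7851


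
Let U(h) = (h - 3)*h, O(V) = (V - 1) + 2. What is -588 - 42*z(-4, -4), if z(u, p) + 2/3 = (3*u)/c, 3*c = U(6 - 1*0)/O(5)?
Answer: -56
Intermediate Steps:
O(V) = 1 + V (O(V) = (-1 + V) + 2 = 1 + V)
U(h) = h*(-3 + h) (U(h) = (-3 + h)*h = h*(-3 + h))
c = 1 (c = (((6 - 1*0)*(-3 + (6 - 1*0)))/(1 + 5))/3 = (((6 + 0)*(-3 + (6 + 0)))/6)/3 = ((6*(-3 + 6))*(⅙))/3 = ((6*3)*(⅙))/3 = (18*(⅙))/3 = (⅓)*3 = 1)
z(u, p) = -⅔ + 3*u (z(u, p) = -⅔ + (3*u)/1 = -⅔ + (3*u)*1 = -⅔ + 3*u)
-588 - 42*z(-4, -4) = -588 - 42*(-⅔ + 3*(-4)) = -588 - 42*(-⅔ - 12) = -588 - 42*(-38/3) = -588 + 532 = -56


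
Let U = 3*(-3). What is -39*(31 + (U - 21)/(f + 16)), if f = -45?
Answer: -36231/29 ≈ -1249.3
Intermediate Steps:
U = -9
-39*(31 + (U - 21)/(f + 16)) = -39*(31 + (-9 - 21)/(-45 + 16)) = -39*(31 - 30/(-29)) = -39*(31 - 30*(-1/29)) = -39*(31 + 30/29) = -39*929/29 = -36231/29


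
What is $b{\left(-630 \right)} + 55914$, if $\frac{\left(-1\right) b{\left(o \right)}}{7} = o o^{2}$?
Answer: $1750384914$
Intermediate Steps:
$b{\left(o \right)} = - 7 o^{3}$ ($b{\left(o \right)} = - 7 o o^{2} = - 7 o^{3}$)
$b{\left(-630 \right)} + 55914 = - 7 \left(-630\right)^{3} + 55914 = \left(-7\right) \left(-250047000\right) + 55914 = 1750329000 + 55914 = 1750384914$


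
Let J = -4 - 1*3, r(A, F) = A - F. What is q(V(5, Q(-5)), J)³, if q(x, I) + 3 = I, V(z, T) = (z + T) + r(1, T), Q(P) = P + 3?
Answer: -1000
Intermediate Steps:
Q(P) = 3 + P
J = -7 (J = -4 - 3 = -7)
V(z, T) = 1 + z (V(z, T) = (z + T) + (1 - T) = (T + z) + (1 - T) = 1 + z)
q(x, I) = -3 + I
q(V(5, Q(-5)), J)³ = (-3 - 7)³ = (-10)³ = -1000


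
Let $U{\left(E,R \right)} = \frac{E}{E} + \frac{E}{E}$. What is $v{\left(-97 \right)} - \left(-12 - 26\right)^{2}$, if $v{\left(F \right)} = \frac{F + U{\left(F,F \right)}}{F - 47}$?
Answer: $- \frac{207841}{144} \approx -1443.3$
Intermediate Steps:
$U{\left(E,R \right)} = 2$ ($U{\left(E,R \right)} = 1 + 1 = 2$)
$v{\left(F \right)} = \frac{2 + F}{-47 + F}$ ($v{\left(F \right)} = \frac{F + 2}{F - 47} = \frac{2 + F}{-47 + F}$)
$v{\left(-97 \right)} - \left(-12 - 26\right)^{2} = \frac{2 - 97}{-47 - 97} - \left(-12 - 26\right)^{2} = \frac{1}{-144} \left(-95\right) - \left(-38\right)^{2} = \left(- \frac{1}{144}\right) \left(-95\right) - 1444 = \frac{95}{144} - 1444 = - \frac{207841}{144}$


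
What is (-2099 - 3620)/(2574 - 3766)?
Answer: 5719/1192 ≈ 4.7978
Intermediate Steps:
(-2099 - 3620)/(2574 - 3766) = -5719/(-1192) = -5719*(-1/1192) = 5719/1192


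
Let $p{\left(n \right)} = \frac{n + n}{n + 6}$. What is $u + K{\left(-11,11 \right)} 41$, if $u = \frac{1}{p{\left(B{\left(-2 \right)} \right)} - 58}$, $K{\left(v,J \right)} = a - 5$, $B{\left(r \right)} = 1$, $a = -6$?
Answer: $- \frac{182211}{404} \approx -451.02$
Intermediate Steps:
$K{\left(v,J \right)} = -11$ ($K{\left(v,J \right)} = -6 - 5 = -11$)
$p{\left(n \right)} = \frac{2 n}{6 + n}$
$u = - \frac{7}{404}$ ($u = \frac{1}{2 \cdot 1 \frac{1}{6 + 1} - 58} = \frac{1}{2 \cdot 1 \cdot \frac{1}{7} - 58} = \frac{1}{\frac{2}{7} - 58} = \frac{1}{- \frac{404}{7}} = - \frac{7}{404} \approx -0.017327$)
$u + K{\left(-11,11 \right)} 41 = - \frac{7}{404} - 451 = - \frac{182211}{404}$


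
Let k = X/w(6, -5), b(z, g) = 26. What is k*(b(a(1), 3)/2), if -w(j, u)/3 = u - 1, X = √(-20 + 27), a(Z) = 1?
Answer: 13*√7/18 ≈ 1.9108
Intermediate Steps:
X = √7 ≈ 2.6458
w(j, u) = 3 - 3*u (w(j, u) = -3*(u - 1) = -3*(-1 + u) = 3 - 3*u)
k = √7/18 (k = √7/(3 - 3*(-5)) = √7/(3 + 15) = √7/18 ≈ 0.14699)
k*(b(a(1), 3)/2) = (√7/18)*(26/2) = (√7/18)*(26*(½)) = (√7/18)*13 = 13*√7/18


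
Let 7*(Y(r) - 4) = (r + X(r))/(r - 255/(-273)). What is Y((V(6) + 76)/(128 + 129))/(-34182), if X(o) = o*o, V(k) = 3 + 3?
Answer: -5081495/42909228603 ≈ -0.00011842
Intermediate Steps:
V(k) = 6
X(o) = o²
Y(r) = 4 + (r + r²)/(7*(85/91 + r)) (Y(r) = 4 + ((r + r²)/(r - 255/(-273)))/7 = 4 + ((r + r²)/(r - 255*(-1/273)))/7 = 4 + ((r + r²)/(r + 85/91))/7 = 4 + ((r + r²)/(85/91 + r))/7 = 4 + (r + r²)/(7*(85/91 + r)))
Y((V(6) + 76)/(128 + 129))/(-34182) = ((340 + 13*((6 + 76)/(128 + 129))² + 377*((6 + 76)/(128 + 129)))/(85 + 91*((6 + 76)/(128 + 129))))/(-34182) = ((340 + 13*(82/257)² + 377*(82/257))/(85 + 91*(82/257)))*(-1/34182) = ((340 + 13*(6724/66049) + 30914/257)/(85 + 7462/257))*(-1/34182) = ((340 + 87412/66049 + 30914/257)/(29307/257))*(-1/34182) = ((257/29307)*(30488970/66049))*(-1/34182) = (10162990/2510633)*(-1/34182) = -5081495/42909228603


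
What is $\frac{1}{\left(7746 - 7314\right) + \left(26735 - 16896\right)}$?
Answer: $\frac{1}{10271} \approx 9.7362 \cdot 10^{-5}$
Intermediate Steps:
$\frac{1}{\left(7746 - 7314\right) + \left(26735 - 16896\right)} = \frac{1}{\left(7746 - 7314\right) + 9839} = \frac{1}{432 + 9839} = \frac{1}{10271}$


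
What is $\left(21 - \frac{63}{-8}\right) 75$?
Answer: $\frac{17325}{8} \approx 2165.6$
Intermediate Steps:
$\left(21 - \frac{63}{-8}\right) 75 = \left(21 - - \frac{63}{8}\right) 75 = \left(21 + \frac{63}{8}\right) 75 = \frac{231}{8} \cdot 75 = \frac{17325}{8}$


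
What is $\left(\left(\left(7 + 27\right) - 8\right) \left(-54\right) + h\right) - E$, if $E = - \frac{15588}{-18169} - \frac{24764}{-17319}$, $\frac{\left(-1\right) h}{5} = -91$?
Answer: $- \frac{299340702227}{314668911} \approx -951.29$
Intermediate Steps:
$h = 455$ ($h = \left(-5\right) \left(-91\right) = 455$)
$E = \frac{719905688}{314668911}$ ($E = \left(-15588\right) \left(- \frac{1}{18169}\right) - - \frac{24764}{17319} = \frac{15588}{18169} + \frac{24764}{17319} = \frac{719905688}{314668911} \approx 2.2878$)
$\left(\left(\left(7 + 27\right) - 8\right) \left(-54\right) + h\right) - E = \left(\left(\left(7 + 27\right) - 8\right) \left(-54\right) + 455\right) - \frac{719905688}{314668911} = \left(\left(34 - 8\right) \left(-54\right) + 455\right) - \frac{719905688}{314668911} = \left(26 \left(-54\right) + 455\right) - \frac{719905688}{314668911} = \left(-1404 + 455\right) - \frac{719905688}{314668911} = -949 - \frac{719905688}{314668911} = - \frac{299340702227}{314668911}$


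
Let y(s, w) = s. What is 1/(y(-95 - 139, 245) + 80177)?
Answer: 1/79943 ≈ 1.2509e-5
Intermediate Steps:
1/(y(-95 - 139, 245) + 80177) = 1/((-95 - 139) + 80177) = 1/(-234 + 80177) = 1/79943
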